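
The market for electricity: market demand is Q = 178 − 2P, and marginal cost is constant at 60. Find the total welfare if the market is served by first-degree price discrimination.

Inverting demand: P = 89 − 0.5Q.
Under first-degree price discrimination the firm charges each unit its demand price and produces up to where P = MC, i.e. Q = 58. Consumer surplus is zero; producer surplus equals total surplus.
TS = 841 (equal to competitive TS).

TS = 841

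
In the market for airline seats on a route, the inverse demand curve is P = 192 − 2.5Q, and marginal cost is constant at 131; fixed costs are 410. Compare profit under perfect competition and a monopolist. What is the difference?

π rises by 372.1

Under competition P = MC = 131, so Q = (192 − 131)/2.5 = 24.4.
Profit = (131 − 131)·24.4 − 410 = −410.
The monopolist equates marginal revenue to marginal cost: 192 − 5Q = 131, so Q = 12.2. From demand, P = 161.5.
Profit = (161.5 − 131)·12.2 − 410 = −37.9.
Change in profit: −37.9 − −410 = 372.1.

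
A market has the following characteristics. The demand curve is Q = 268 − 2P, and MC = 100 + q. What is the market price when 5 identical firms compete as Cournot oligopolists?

P = 112.75

Inverting demand: P = 134 − 0.5Q.
With 5 symmetric Cournot firms, each firm's FOC gives 134 − 3q = 100 + q, so q = 8.5, Q = 5·8.5 = 42.5, and P = 112.75.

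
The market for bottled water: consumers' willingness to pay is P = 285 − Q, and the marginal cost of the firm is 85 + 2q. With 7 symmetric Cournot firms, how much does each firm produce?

In a 7-firm Cournot equilibrium, symmetry and the first-order condition give q = (285 − 85)/(10) = 20. So Q = 140 and P = 145.

q_i = 20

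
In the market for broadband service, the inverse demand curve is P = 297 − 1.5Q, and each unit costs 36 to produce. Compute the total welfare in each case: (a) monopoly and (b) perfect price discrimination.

The monopolist equates marginal revenue to marginal cost: 297 − 3Q = 36, so Q = 87. From demand, P = 166.5.
CS = ½·(297 − 166.5)·87 = 5676.75; PS = (166.5 − 36)·87 = 11353.5; TS = 17030.25.
With perfect price discrimination, output is the efficient level Q = 174 (where demand meets MC), but every buyer pays their willingness to pay: CS = 0 and PS = total surplus.
TS = 22707 (equal to competitive TS).

Monopoly: TS = 17030.25; Perfect PD: TS = 22707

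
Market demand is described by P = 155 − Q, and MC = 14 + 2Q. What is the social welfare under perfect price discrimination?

TS = 3313.5

Under first-degree price discrimination the firm charges each unit its demand price and produces up to where P = MC, i.e. Q = 47. Consumer surplus is zero; producer surplus equals total surplus.
TS = 3313.5 (equal to competitive TS).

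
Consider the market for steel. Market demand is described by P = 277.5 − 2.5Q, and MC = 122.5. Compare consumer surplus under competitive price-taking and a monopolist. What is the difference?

Under competition P = MC = 122.5, so Q = (277.5 − 122.5)/2.5 = 62.
CS = ½·(277.5 − 122.5)·62 = 4805.
Monopoly sets MR = MC: 277.5 − 5Q = 122.5 ⇒ Q = 31, P = 277.5 − 2.5·31 = 200.
CS = ½·(277.5 − 200)·31 = 1201.25.
Change in consumer surplus: 1201.25 − 4805 = −3603.75.

Consumer surplus falls by 3603.75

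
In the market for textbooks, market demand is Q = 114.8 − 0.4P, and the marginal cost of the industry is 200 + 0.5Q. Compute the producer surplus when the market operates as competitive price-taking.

PS = 210.25

Inverting demand: P = 287 − 2.5Q.
Under competition P = MC: 287 − 2.5Q = 200 + 0.5Q ⇒ Q = 29, P = 214.5.
PS = P·Q − VC(Q) = 214.5·29 − (200·29 + ½·0.5·29²) = 210.25.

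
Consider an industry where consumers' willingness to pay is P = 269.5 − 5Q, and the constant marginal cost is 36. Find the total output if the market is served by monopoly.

Monopoly sets MR = MC: 269.5 − 10Q = 36 ⇒ Q = 23.35, P = 269.5 − 5·23.35 = 152.75.

Q = 23.35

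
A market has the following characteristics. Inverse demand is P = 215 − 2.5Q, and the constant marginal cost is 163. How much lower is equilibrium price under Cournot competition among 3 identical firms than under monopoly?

The monopolist equates marginal revenue to marginal cost: 215 − 5Q = 163, so Q = 10.4. From demand, P = 189.
With 3 symmetric Cournot firms, each firm's FOC gives 215 − 10q = 163, so q = 5.2, Q = 3·5.2 = 15.6, and P = 176.
Change in equilibrium price: 176 − 189 = −13.

Equilibrium price falls by 13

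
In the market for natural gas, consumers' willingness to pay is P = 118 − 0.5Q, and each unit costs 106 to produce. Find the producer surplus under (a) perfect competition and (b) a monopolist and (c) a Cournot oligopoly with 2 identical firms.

Competition: PS = 0; Monopoly: PS = 72; Cournot: PS = 64

Competitive firms price at marginal cost: P = 106, giving Q = 24.
PS = (106 − 106)·24 = 0.
A monopolist chooses Q where MR = MC. MR = 118 − Q; setting this equal to 106 gives Q = 12 and P = 112.
PS = (112 − 106)·12 = 72.
With 2 symmetric Cournot firms, each firm's FOC gives 118 − 1.5q = 106, so q = 8, Q = 2·8 = 16, and P = 110.
PS = (110 − 106)·16 = 64.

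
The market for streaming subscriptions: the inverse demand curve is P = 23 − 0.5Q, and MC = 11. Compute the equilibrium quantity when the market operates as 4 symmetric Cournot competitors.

In a 4-firm Cournot equilibrium, symmetry and the first-order condition give q = (23 − 11)/(2.5) = 4.8. So Q = 19.2 and P = 13.4.

Q = 19.2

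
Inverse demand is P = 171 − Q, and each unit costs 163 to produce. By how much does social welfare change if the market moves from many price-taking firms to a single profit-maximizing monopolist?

Under competition P = MC = 163, so Q = (171 − 163)/1 = 8.
CS = ½·(171 − 163)·8 = 32; PS = (163 − 163)·8 = 0; TS = 32.
The monopolist equates marginal revenue to marginal cost: 171 − 2Q = 163, so Q = 4. From demand, P = 167.
CS = ½·(171 − 167)·4 = 8; PS = (167 − 163)·4 = 16; TS = 24.
Change in social welfare: 24 − 32 = −8.

TS falls by 8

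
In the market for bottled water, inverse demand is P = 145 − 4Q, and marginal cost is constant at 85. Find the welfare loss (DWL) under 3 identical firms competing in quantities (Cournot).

Competitive firms price at marginal cost: P = 85, giving Q = 15.
Cournot with 3 identical firms: the symmetric best-response condition is 145 − 16q = 85. Each firm produces q = 3.75, total output Q = 11.25, price P = 100.
DWL is the triangle between Q = 11.25 and Q = 15: ½·(15 − 11.25)·(100 − 85) = 28.125.

DWL = 28.125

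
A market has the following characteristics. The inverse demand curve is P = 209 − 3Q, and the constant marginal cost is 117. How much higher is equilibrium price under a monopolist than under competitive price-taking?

Equilibrium price rises by 46

Competitive firms price at marginal cost: P = 117, giving Q = 92/3.
Monopoly sets MR = MC: 209 − 6Q = 117 ⇒ Q = 46/3, P = 209 − 3·46/3 = 163.
Change in equilibrium price: 163 − 117 = 46.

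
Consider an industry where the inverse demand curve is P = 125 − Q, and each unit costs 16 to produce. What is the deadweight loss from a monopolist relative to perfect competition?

Under competition P = MC = 16, so Q = (125 − 16)/1 = 109.
The monopolist equates marginal revenue to marginal cost: 125 − 2Q = 16, so Q = 54.5. From demand, P = 70.5.
DWL is the triangle between Q = 54.5 and Q = 109: ½·(109 − 54.5)·(70.5 − 16) = 1485.125.

DWL = 1485.125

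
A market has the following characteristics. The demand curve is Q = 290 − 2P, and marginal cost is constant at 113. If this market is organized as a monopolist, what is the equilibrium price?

P = 129

Inverting demand: P = 145 − 0.5Q.
A monopolist chooses Q where MR = MC. MR = 145 − Q; setting this equal to 113 gives Q = 32 and P = 129.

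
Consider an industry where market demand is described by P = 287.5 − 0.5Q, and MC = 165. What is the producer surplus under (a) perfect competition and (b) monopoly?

Competitive firms price at marginal cost: P = 165, giving Q = 245.
PS = (165 − 165)·245 = 0.
Monopoly sets MR = MC: 287.5 − Q = 165 ⇒ Q = 122.5, P = 287.5 − 0.5·122.5 = 226.25.
PS = (226.25 − 165)·122.5 = 7503.125.

Competition: PS = 0; Monopoly: PS = 7503.125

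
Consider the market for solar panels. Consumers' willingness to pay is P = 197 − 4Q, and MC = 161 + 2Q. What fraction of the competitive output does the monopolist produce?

A monopolist chooses Q where MR = MC. MR = 197 − 8Q; setting this equal to 161 + 2Q gives Q = 3.6 and P = 182.6.
Under competition P = MC: 197 − 4Q = 161 + 2Q ⇒ Q = 6, P = 173.
Ratio Q_m/Q_c = 3.6/6 = 0.6.

Q_m/Q_c = 0.6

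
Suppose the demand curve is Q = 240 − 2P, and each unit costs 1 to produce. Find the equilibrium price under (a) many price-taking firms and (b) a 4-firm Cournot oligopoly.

Inverting demand: P = 120 − 0.5Q.
Perfect competition: P = MC = 1, so 120 − 0.5Q = 1 and Q = 238.
In a 4-firm Cournot equilibrium, symmetry and the first-order condition give q = (120 − 1)/(2.5) = 47.6. So Q = 190.4 and P = 24.8.

Competition: P = 1; Cournot: P = 24.8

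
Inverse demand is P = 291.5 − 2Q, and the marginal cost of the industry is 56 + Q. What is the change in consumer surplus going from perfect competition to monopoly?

Consumer surplus falls by 3943.84

Under competition P = MC: 291.5 − 2Q = 56 + Q ⇒ Q = 78.5, P = 134.5.
CS = ½·(291.5 − 134.5)·78.5 = 6162.25.
A monopolist chooses Q where MR = MC. MR = 291.5 − 4Q; setting this equal to 56 + Q gives Q = 47.1 and P = 197.3.
CS = ½·(291.5 − 197.3)·47.1 = 2218.41.
Change in consumer surplus: 2218.41 − 6162.25 = −3943.84.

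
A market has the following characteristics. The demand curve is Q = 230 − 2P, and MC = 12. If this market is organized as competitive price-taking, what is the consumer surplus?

Inverting demand: P = 115 − 0.5Q.
Perfect competition: P = MC = 12, so 115 − 0.5Q = 12 and Q = 206.
CS = ½·(115 − 12)·206 = 10609.

CS = 10609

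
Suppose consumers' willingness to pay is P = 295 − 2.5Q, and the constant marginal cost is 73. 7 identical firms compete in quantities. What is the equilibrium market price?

In a 7-firm Cournot equilibrium, symmetry and the first-order condition give q = (295 − 73)/(20) = 11.1. So Q = 77.7 and P = 100.75.

P = 100.75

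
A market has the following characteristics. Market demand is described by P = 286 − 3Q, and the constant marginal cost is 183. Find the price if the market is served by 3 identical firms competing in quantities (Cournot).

P = 208.75

In a 3-firm Cournot equilibrium, symmetry and the first-order condition give q = (286 − 183)/(12) = 103/12. So Q = 25.75 and P = 208.75.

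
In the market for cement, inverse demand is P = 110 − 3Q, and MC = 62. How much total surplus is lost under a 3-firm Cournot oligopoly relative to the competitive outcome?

Perfect competition: P = MC = 62, so 110 − 3Q = 62 and Q = 16.
Cournot with 3 identical firms: the symmetric best-response condition is 110 − 12q = 62. Each firm produces q = 4, total output Q = 12, price P = 74.
DWL is the triangle between Q = 12 and Q = 16: ½·(16 − 12)·(74 − 62) = 24.

DWL = 24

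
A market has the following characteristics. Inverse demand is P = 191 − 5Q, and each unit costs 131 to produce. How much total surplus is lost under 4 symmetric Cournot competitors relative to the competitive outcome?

DWL = 14.4

Under competition P = MC = 131, so Q = (191 − 131)/5 = 12.
Cournot with 4 identical firms: the symmetric best-response condition is 191 − 25q = 131. Each firm produces q = 2.4, total output Q = 9.6, price P = 143.
DWL is the triangle between Q = 9.6 and Q = 12: ½·(12 − 9.6)·(143 − 131) = 14.4.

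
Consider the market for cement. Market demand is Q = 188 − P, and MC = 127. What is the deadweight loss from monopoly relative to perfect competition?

DWL = 465.125

Inverting demand: P = 188 − Q.
Perfect competition: P = MC = 127, so 188 − Q = 127 and Q = 61.
A monopolist chooses Q where MR = MC. MR = 188 − 2Q; setting this equal to 127 gives Q = 30.5 and P = 157.5.
DWL is the triangle between Q = 30.5 and Q = 61: ½·(61 − 30.5)·(157.5 − 127) = 465.125.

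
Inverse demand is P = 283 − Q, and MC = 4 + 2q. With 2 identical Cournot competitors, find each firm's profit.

With 2 symmetric Cournot firms, each firm's FOC gives 283 − 3q = 4 + 2q, so q = 55.8, Q = 2·55.8 = 111.6, and P = 171.4.
Each firm's profit = 171.4·55.8 − (4·55.8 + ½·2·55.8²) = 6227.28.

π_i = 6227.28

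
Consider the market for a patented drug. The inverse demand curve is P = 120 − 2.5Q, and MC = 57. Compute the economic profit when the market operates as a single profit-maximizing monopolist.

The monopolist equates marginal revenue to marginal cost: 120 − 5Q = 57, so Q = 12.6. From demand, P = 88.5.
Profit = (88.5 − 57)·12.6 = 396.9.

Profit = 396.9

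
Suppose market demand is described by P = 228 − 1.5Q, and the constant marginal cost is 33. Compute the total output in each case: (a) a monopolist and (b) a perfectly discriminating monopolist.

A monopolist chooses Q where MR = MC. MR = 228 − 3Q; setting this equal to 33 gives Q = 65 and P = 130.5.
Under first-degree price discrimination the firm charges each unit its demand price and produces up to where P = MC, i.e. Q = 130. Consumer surplus is zero; producer surplus equals total surplus.

Monopoly: Q = 65; Perfect PD: Q = 130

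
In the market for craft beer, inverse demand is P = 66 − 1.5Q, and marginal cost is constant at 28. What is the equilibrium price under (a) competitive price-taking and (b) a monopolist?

Competitive firms price at marginal cost: P = 28, giving Q = 76/3.
A monopolist chooses Q where MR = MC. MR = 66 − 3Q; setting this equal to 28 gives Q = 38/3 and P = 47.

Competition: P = 28; Monopoly: P = 47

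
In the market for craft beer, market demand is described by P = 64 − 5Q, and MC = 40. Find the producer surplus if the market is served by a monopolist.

The monopolist equates marginal revenue to marginal cost: 64 − 10Q = 40, so Q = 2.4. From demand, P = 52.
PS = (52 − 40)·2.4 = 28.8.

PS = 28.8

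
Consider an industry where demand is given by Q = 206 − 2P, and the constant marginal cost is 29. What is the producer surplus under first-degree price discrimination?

PS = 5476

Inverting demand: P = 103 − 0.5Q.
A perfectly discriminating monopolist sells every unit with P(Q) ≥ MC(Q), so output equals the competitive quantity Q = 148. Each buyer pays their reservation price, so CS = 0 and the firm captures all surplus.
PS = ½·(103 − 29)·148 = 5476.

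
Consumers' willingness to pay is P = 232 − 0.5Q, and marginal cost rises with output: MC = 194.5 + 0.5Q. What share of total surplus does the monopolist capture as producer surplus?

Monopoly sets MR = MC: 232 − Q = 194.5 + 0.5Q ⇒ Q = 25, P = 232 − 0.5·25 = 219.5.
CS = ½·(232 − 219.5)·25 = 156.25.
PS = P·Q − VC(Q) = 219.5·25 − (194.5·25 + ½·0.5·25²) = 468.75.
Share captured = PS/TS = 468.75/625 = 0.75.

PS/TS = 0.75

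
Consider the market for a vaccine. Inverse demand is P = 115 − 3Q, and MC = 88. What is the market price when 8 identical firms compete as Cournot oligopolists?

P = 91

With 8 symmetric Cournot firms, each firm's FOC gives 115 − 27q = 88, so q = 1, Q = 8·1 = 8, and P = 91.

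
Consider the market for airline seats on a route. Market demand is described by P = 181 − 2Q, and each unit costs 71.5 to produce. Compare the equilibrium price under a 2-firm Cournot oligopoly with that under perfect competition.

Cournot with 2 identical firms: the symmetric best-response condition is 181 − 6q = 71.5. Each firm produces q = 18.25, total output Q = 36.5, price P = 108.
Competitive firms price at marginal cost: P = 71.5, giving Q = 54.75.

Cournot: P = 108; Competition: P = 71.5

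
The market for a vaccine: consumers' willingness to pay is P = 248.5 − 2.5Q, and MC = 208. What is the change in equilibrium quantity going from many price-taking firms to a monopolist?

Equilibrium quantity falls by 8.1

Perfect competition: P = MC = 208, so 248.5 − 2.5Q = 208 and Q = 16.2.
A monopolist chooses Q where MR = MC. MR = 248.5 − 5Q; setting this equal to 208 gives Q = 8.1 and P = 228.25.
Change in equilibrium quantity: 8.1 − 16.2 = −8.1.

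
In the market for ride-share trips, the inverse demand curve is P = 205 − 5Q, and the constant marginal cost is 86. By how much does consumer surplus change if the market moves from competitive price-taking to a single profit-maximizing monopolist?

Perfect competition: P = MC = 86, so 205 − 5Q = 86 and Q = 23.8.
CS = ½·(205 − 86)·23.8 = 1416.1.
The monopolist equates marginal revenue to marginal cost: 205 − 10Q = 86, so Q = 11.9. From demand, P = 145.5.
CS = ½·(205 − 145.5)·11.9 = 354.025.
Change in consumer surplus: 354.025 − 1416.1 = −1062.075.

CS falls by 1062.075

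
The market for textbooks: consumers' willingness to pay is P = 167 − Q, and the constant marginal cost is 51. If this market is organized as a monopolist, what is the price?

A monopolist chooses Q where MR = MC. MR = 167 − 2Q; setting this equal to 51 gives Q = 58 and P = 109.

P = 109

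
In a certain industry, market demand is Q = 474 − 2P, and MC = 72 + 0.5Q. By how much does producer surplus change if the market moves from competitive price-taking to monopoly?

Inverting demand: P = 237 − 0.5Q.
Competitive equilibrium sets price equal to marginal cost: 237 − 0.5Q = 72 + 0.5Q, so Q = 165 and P = 154.5.
PS = P·Q − VC(Q) = 154.5·165 − (72·165 + ½·0.5·165²) = 6806.25.
Monopoly sets MR = MC: 237 − Q = 72 + 0.5Q ⇒ Q = 110, P = 237 − 0.5·110 = 182.
PS = P·Q − VC(Q) = 182·110 − (72·110 + ½·0.5·110²) = 9075.
Change in producer surplus: 9075 − 6806.25 = 2268.75.

Producer surplus rises by 2268.75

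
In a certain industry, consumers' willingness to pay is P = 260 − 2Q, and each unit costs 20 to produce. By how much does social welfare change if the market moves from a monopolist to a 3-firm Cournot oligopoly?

The monopolist equates marginal revenue to marginal cost: 260 − 4Q = 20, so Q = 60. From demand, P = 140.
CS = ½·(260 − 140)·60 = 3600; PS = (140 − 20)·60 = 7200; TS = 10800.
Cournot with 3 identical firms: the symmetric best-response condition is 260 − 8q = 20. Each firm produces q = 30, total output Q = 90, price P = 80.
CS = ½·(260 − 80)·90 = 8100; PS = (80 − 20)·90 = 5400; TS = 13500.
Change in social welfare: 13500 − 10800 = 2700.

TS rises by 2700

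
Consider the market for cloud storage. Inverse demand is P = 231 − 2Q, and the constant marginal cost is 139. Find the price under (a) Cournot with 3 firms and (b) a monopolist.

In a 3-firm Cournot equilibrium, symmetry and the first-order condition give q = (231 − 139)/(8) = 11.5. So Q = 34.5 and P = 162.
A monopolist chooses Q where MR = MC. MR = 231 − 4Q; setting this equal to 139 gives Q = 23 and P = 185.

Cournot: P = 162; Monopoly: P = 185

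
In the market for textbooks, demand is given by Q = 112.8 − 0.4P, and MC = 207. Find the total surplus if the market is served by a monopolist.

Inverting demand: P = 282 − 2.5Q.
The monopolist equates marginal revenue to marginal cost: 282 − 5Q = 207, so Q = 15. From demand, P = 244.5.
CS = ½·(282 − 244.5)·15 = 281.25; PS = (244.5 − 207)·15 = 562.5; TS = 843.75.

TS = 843.75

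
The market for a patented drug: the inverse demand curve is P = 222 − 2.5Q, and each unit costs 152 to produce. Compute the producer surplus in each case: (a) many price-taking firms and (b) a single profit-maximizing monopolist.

Competitive firms price at marginal cost: P = 152, giving Q = 28.
PS = (152 − 152)·28 = 0.
A monopolist chooses Q where MR = MC. MR = 222 − 5Q; setting this equal to 152 gives Q = 14 and P = 187.
PS = (187 − 152)·14 = 490.

Competition: PS = 0; Monopoly: PS = 490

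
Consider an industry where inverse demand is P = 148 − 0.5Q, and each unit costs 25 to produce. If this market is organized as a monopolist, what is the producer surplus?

The monopolist equates marginal revenue to marginal cost: 148 − Q = 25, so Q = 123. From demand, P = 86.5.
PS = (86.5 − 25)·123 = 7564.5.

PS = 7564.5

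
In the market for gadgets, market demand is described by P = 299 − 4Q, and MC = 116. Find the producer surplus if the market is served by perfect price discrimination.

A perfectly discriminating monopolist sells every unit with P(Q) ≥ MC(Q), so output equals the competitive quantity Q = 45.75. Each buyer pays their reservation price, so CS = 0 and the firm captures all surplus.
PS = ½·(299 − 116)·45.75 = 4186.125.

PS = 4186.125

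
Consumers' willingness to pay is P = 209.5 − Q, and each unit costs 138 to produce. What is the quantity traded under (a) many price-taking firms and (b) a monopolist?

Competition: Q = 71.5; Monopoly: Q = 35.75

Perfect competition: P = MC = 138, so 209.5 − Q = 138 and Q = 71.5.
Monopoly sets MR = MC: 209.5 − 2Q = 138 ⇒ Q = 35.75, P = 209.5 − 35.75 = 173.75.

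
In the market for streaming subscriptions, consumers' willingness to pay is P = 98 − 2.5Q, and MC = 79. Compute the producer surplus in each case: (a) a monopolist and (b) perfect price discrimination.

The monopolist equates marginal revenue to marginal cost: 98 − 5Q = 79, so Q = 3.8. From demand, P = 88.5.
PS = (88.5 − 79)·3.8 = 36.1.
A perfectly discriminating monopolist sells every unit with P(Q) ≥ MC(Q), so output equals the competitive quantity Q = 7.6. Each buyer pays their reservation price, so CS = 0 and the firm captures all surplus.
PS = ½·(98 − 79)·7.6 = 72.2.

Monopoly: PS = 36.1; Perfect PD: PS = 72.2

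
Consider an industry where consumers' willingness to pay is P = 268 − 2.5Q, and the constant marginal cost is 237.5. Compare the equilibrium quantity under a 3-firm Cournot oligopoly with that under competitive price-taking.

In a 3-firm Cournot equilibrium, symmetry and the first-order condition give q = (268 − 237.5)/(10) = 3.05. So Q = 9.15 and P = 245.125.
Under competition P = MC = 237.5, so Q = (268 − 237.5)/2.5 = 12.2.

Cournot: Q = 9.15; Competition: Q = 12.2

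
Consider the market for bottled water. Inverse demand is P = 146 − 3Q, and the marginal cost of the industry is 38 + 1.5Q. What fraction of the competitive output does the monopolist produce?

Monopoly sets MR = MC: 146 − 6Q = 38 + 1.5Q ⇒ Q = 14.4, P = 146 − 3·14.4 = 102.8.
Under competition P = MC: 146 − 3Q = 38 + 1.5Q ⇒ Q = 24, P = 74.
Ratio Q_m/Q_c = 14.4/24 = 0.6.

Q_m/Q_c = 0.6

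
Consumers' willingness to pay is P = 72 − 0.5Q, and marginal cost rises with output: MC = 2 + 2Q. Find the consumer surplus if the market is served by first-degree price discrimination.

Under first-degree price discrimination the firm charges each unit its demand price and produces up to where P = MC, i.e. Q = 28. Consumer surplus is zero; producer surplus equals total surplus.
CS = 0.

CS = 0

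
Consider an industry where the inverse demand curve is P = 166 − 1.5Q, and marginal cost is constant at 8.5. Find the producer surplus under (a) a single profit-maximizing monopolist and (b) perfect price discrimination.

A monopolist chooses Q where MR = MC. MR = 166 − 3Q; setting this equal to 8.5 gives Q = 52.5 and P = 87.25.
PS = (87.25 − 8.5)·52.5 = 4134.375.
Under first-degree price discrimination the firm charges each unit its demand price and produces up to where P = MC, i.e. Q = 105. Consumer surplus is zero; producer surplus equals total surplus.
PS = ½·(166 − 8.5)·105 = 8268.75.

Monopoly: PS = 4134.375; Perfect PD: PS = 8268.75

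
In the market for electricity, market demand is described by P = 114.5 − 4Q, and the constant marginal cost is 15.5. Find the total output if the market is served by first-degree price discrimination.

A perfectly discriminating monopolist sells every unit with P(Q) ≥ MC(Q), so output equals the competitive quantity Q = 24.75. Each buyer pays their reservation price, so CS = 0 and the firm captures all surplus.

Q = 24.75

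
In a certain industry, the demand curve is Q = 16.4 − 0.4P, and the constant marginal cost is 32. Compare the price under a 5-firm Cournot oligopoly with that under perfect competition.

Cournot: P = 33.5; Competition: P = 32

Inverting demand: P = 41 − 2.5Q.
In a 5-firm Cournot equilibrium, symmetry and the first-order condition give q = (41 − 32)/(15) = 0.6. So Q = 3 and P = 33.5.
Under competition P = MC = 32, so Q = (41 − 32)/2.5 = 3.6.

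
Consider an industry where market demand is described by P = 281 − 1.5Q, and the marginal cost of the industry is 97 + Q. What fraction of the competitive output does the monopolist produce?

A monopolist chooses Q where MR = MC. MR = 281 − 3Q; setting this equal to 97 + Q gives Q = 46 and P = 212.
Under competition P = MC: 281 − 1.5Q = 97 + Q ⇒ Q = 73.6, P = 170.6.
Ratio Q_m/Q_c = 46/73.6 = 0.625.

Q_m/Q_c = 0.625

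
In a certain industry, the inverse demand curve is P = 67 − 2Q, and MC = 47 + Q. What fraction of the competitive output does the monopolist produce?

Monopoly sets MR = MC: 67 − 4Q = 47 + Q ⇒ Q = 4, P = 67 − 2·4 = 59.
Competitive equilibrium sets price equal to marginal cost: 67 − 2Q = 47 + Q, so Q = 20/3 and P = 161/3.
Ratio Q_m/Q_c = 4/(20/3) = 0.6.

Q_m/Q_c = 0.6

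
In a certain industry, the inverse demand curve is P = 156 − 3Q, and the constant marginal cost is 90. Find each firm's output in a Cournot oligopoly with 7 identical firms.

With 7 symmetric Cournot firms, each firm's FOC gives 156 − 24q = 90, so q = 2.75, Q = 7·2.75 = 19.25, and P = 98.25.

q_i = 2.75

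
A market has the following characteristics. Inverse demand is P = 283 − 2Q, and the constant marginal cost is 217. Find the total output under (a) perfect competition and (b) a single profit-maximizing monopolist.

Under competition P = MC = 217, so Q = (283 − 217)/2 = 33.
The monopolist equates marginal revenue to marginal cost: 283 − 4Q = 217, so Q = 16.5. From demand, P = 250.

Competition: Q = 33; Monopoly: Q = 16.5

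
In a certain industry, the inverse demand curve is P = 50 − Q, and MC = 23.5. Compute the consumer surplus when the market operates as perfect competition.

CS = 351.125

Under competition P = MC = 23.5, so Q = (50 − 23.5)/1 = 26.5.
CS = ½·(50 − 23.5)·26.5 = 351.125.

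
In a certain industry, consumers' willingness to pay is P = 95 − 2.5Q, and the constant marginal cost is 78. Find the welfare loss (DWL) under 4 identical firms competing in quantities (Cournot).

Competitive firms price at marginal cost: P = 78, giving Q = 6.8.
In a 4-firm Cournot equilibrium, symmetry and the first-order condition give q = (95 − 78)/(12.5) = 1.36. So Q = 5.44 and P = 81.4.
DWL is the triangle between Q = 5.44 and Q = 6.8: ½·(6.8 − 5.44)·(81.4 − 78) = 2.312.

DWL = 2.312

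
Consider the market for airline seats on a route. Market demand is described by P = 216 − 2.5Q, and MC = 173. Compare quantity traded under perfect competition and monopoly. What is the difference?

Under competition P = MC = 173, so Q = (216 − 173)/2.5 = 17.2.
A monopolist chooses Q where MR = MC. MR = 216 − 5Q; setting this equal to 173 gives Q = 8.6 and P = 194.5.
Change in quantity traded: 8.6 − 17.2 = −8.6.

Q falls by 8.6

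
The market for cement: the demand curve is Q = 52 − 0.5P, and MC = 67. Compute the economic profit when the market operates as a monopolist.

Profit = 171.125

Inverting demand: P = 104 − 2Q.
Monopoly sets MR = MC: 104 − 4Q = 67 ⇒ Q = 9.25, P = 104 − 2·9.25 = 85.5.
Profit = (85.5 − 67)·9.25 = 171.125.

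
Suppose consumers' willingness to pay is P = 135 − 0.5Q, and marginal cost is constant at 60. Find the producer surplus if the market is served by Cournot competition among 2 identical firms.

PS = 2500

In a 2-firm Cournot equilibrium, symmetry and the first-order condition give q = (135 − 60)/(1.5) = 50. So Q = 100 and P = 85.
PS = (85 − 60)·100 = 2500.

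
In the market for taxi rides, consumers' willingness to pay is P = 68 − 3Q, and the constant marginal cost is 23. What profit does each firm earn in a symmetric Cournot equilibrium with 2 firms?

In a 2-firm Cournot equilibrium, symmetry and the first-order condition give q = (68 − 23)/(9) = 5. So Q = 10 and P = 38.
Each firm's profit = (38 − 23)·5 = 75.

π_i = 75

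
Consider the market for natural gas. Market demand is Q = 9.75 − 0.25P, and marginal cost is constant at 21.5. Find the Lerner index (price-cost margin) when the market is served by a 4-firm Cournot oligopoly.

Lerner index = 0.14

Inverting demand: P = 39 − 4Q.
With 4 symmetric Cournot firms, each firm's FOC gives 39 − 20q = 21.5, so q = 0.875, Q = 4·0.875 = 3.5, and P = 25.
Lerner index = (P − MC)/P = (25 − 21.5)/25 = 0.14.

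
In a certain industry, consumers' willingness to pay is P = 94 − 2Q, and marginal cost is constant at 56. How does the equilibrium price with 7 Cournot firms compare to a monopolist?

Cournot: P = 60.75; Monopoly: P = 75

Cournot with 7 identical firms: the symmetric best-response condition is 94 − 16q = 56. Each firm produces q = 2.375, total output Q = 16.625, price P = 60.75.
The monopolist equates marginal revenue to marginal cost: 94 − 4Q = 56, so Q = 9.5. From demand, P = 75.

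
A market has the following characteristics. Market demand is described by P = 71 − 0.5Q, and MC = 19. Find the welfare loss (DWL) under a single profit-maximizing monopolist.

Perfect competition: P = MC = 19, so 71 − 0.5Q = 19 and Q = 104.
A monopolist chooses Q where MR = MC. MR = 71 − Q; setting this equal to 19 gives Q = 52 and P = 45.
DWL is the triangle between Q = 52 and Q = 104: ½·(104 − 52)·(45 − 19) = 676.

DWL = 676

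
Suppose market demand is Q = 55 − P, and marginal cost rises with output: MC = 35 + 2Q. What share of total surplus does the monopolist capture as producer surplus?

Inverting demand: P = 55 − Q.
A monopolist chooses Q where MR = MC. MR = 55 − 2Q; setting this equal to 35 + 2Q gives Q = 5 and P = 50.
CS = ½·(55 − 50)·5 = 12.5.
PS = P·Q − VC(Q) = 50·5 − (35·5 + ½·2·5²) = 50.
Share captured = PS/TS = 50/62.5 = 0.8.

PS/TS = 0.8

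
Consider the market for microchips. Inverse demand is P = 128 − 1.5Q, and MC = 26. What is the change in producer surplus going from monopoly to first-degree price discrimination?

Producer surplus rises by 1734

A monopolist chooses Q where MR = MC. MR = 128 − 3Q; setting this equal to 26 gives Q = 34 and P = 77.
PS = (77 − 26)·34 = 1734.
Under first-degree price discrimination the firm charges each unit its demand price and produces up to where P = MC, i.e. Q = 68. Consumer surplus is zero; producer surplus equals total surplus.
PS = ½·(128 − 26)·68 = 3468.
Change in producer surplus: 3468 − 1734 = 1734.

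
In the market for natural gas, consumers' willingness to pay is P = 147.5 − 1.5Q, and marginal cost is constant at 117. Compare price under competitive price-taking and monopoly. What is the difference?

Price rises by 15.25

Competitive firms price at marginal cost: P = 117, giving Q = 61/3.
A monopolist chooses Q where MR = MC. MR = 147.5 − 3Q; setting this equal to 117 gives Q = 61/6 and P = 132.25.
Change in price: 132.25 − 117 = 15.25.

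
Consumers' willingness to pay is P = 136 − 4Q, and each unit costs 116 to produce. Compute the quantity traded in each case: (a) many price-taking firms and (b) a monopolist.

Competition: Q = 5; Monopoly: Q = 2.5

Under competition P = MC = 116, so Q = (136 − 116)/4 = 5.
Monopoly sets MR = MC: 136 − 8Q = 116 ⇒ Q = 2.5, P = 136 − 4·2.5 = 126.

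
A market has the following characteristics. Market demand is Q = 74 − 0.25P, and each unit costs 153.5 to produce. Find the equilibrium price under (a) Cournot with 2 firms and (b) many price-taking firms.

Cournot: P = 201; Competition: P = 153.5

Inverting demand: P = 296 − 4Q.
Cournot with 2 identical firms: the symmetric best-response condition is 296 − 12q = 153.5. Each firm produces q = 11.875, total output Q = 23.75, price P = 201.
Competitive firms price at marginal cost: P = 153.5, giving Q = 35.625.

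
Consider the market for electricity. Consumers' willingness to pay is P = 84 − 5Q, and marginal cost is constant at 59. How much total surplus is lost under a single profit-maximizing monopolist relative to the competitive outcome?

Competitive firms price at marginal cost: P = 59, giving Q = 5.
Monopoly sets MR = MC: 84 − 10Q = 59 ⇒ Q = 2.5, P = 84 − 5·2.5 = 71.5.
DWL is the triangle between Q = 2.5 and Q = 5: ½·(5 − 2.5)·(71.5 − 59) = 15.625.

DWL = 15.625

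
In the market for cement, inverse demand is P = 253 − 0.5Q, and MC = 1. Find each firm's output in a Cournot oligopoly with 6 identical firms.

In a 6-firm Cournot equilibrium, symmetry and the first-order condition give q = (253 − 1)/(3.5) = 72. So Q = 432 and P = 37.

q_i = 72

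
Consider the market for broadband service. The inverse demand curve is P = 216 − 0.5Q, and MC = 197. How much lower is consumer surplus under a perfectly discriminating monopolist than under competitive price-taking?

Perfect competition: P = MC = 197, so 216 − 0.5Q = 197 and Q = 38.
CS = ½·(216 − 197)·38 = 361.
With perfect price discrimination, output is the efficient level Q = 38 (where demand meets MC), but every buyer pays their willingness to pay: CS = 0 and PS = total surplus.
CS = 0.
Change in consumer surplus: 0 − 361 = −361.

Consumer surplus falls by 361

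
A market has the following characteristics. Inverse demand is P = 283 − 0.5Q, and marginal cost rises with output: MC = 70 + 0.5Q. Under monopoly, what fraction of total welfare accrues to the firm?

PS/TS = 0.75

Monopoly sets MR = MC: 283 − Q = 70 + 0.5Q ⇒ Q = 142, P = 283 − 0.5·142 = 212.
CS = ½·(283 − 212)·142 = 5041.
PS = P·Q − VC(Q) = 212·142 − (70·142 + ½·0.5·142²) = 15123.
Share captured = PS/TS = 15123/20164 = 0.75.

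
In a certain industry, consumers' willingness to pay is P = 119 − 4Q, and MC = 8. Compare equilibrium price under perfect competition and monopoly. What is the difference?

Competitive firms price at marginal cost: P = 8, giving Q = 27.75.
A monopolist chooses Q where MR = MC. MR = 119 − 8Q; setting this equal to 8 gives Q = 13.875 and P = 63.5.
Change in equilibrium price: 63.5 − 8 = 55.5.

Equilibrium price rises by 55.5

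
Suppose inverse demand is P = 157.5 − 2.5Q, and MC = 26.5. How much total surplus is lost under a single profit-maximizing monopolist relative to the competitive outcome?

Perfect competition: P = MC = 26.5, so 157.5 − 2.5Q = 26.5 and Q = 52.4.
A monopolist chooses Q where MR = MC. MR = 157.5 − 5Q; setting this equal to 26.5 gives Q = 26.2 and P = 92.
DWL is the triangle between Q = 26.2 and Q = 52.4: ½·(52.4 − 26.2)·(92 − 26.5) = 858.05.

DWL = 858.05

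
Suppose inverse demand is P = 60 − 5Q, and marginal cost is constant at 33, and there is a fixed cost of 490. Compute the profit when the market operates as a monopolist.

Profit = −453.55

A monopolist chooses Q where MR = MC. MR = 60 − 10Q; setting this equal to 33 gives Q = 2.7 and P = 46.5.
Profit = (46.5 − 33)·2.7 − 490 = −453.55.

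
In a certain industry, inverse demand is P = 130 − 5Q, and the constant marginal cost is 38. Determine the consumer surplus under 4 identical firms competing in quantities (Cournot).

CS = 541.696

With 4 symmetric Cournot firms, each firm's FOC gives 130 − 25q = 38, so q = 3.68, Q = 4·3.68 = 14.72, and P = 56.4.
CS = ½·(130 − 56.4)·14.72 = 541.696.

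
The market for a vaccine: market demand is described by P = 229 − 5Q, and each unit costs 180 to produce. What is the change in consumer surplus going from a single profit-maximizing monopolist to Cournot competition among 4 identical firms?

Consumer surplus rises by 93.639

A monopolist chooses Q where MR = MC. MR = 229 − 10Q; setting this equal to 180 gives Q = 4.9 and P = 204.5.
CS = ½·(229 − 204.5)·4.9 = 60.025.
With 4 symmetric Cournot firms, each firm's FOC gives 229 − 25q = 180, so q = 1.96, Q = 4·1.96 = 7.84, and P = 189.8.
CS = ½·(229 − 189.8)·7.84 = 153.664.
Change in consumer surplus: 153.664 − 60.025 = 93.639.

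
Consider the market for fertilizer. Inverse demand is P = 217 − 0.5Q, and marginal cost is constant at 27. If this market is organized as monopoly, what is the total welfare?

A monopolist chooses Q where MR = MC. MR = 217 − Q; setting this equal to 27 gives Q = 190 and P = 122.
CS = ½·(217 − 122)·190 = 9025; PS = (122 − 27)·190 = 18050; TS = 27075.

TS = 27075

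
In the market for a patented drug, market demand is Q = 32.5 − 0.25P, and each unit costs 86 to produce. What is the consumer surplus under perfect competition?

CS = 242

Inverting demand: P = 130 − 4Q.
Perfect competition: P = MC = 86, so 130 − 4Q = 86 and Q = 11.
CS = ½·(130 − 86)·11 = 242.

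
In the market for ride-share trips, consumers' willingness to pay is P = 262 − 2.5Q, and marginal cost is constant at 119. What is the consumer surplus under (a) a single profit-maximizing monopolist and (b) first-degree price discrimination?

Monopoly sets MR = MC: 262 − 5Q = 119 ⇒ Q = 28.6, P = 262 − 2.5·28.6 = 190.5.
CS = ½·(262 − 190.5)·28.6 = 1022.45.
With perfect price discrimination, output is the efficient level Q = 57.2 (where demand meets MC), but every buyer pays their willingness to pay: CS = 0 and PS = total surplus.
CS = 0.

Monopoly: CS = 1022.45; Perfect PD: CS = 0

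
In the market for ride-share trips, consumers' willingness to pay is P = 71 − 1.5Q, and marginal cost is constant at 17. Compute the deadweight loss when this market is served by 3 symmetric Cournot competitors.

Under competition P = MC = 17, so Q = (71 − 17)/1.5 = 36.
Cournot with 3 identical firms: the symmetric best-response condition is 71 − 6q = 17. Each firm produces q = 9, total output Q = 27, price P = 30.5.
DWL is the triangle between Q = 27 and Q = 36: ½·(36 − 27)·(30.5 − 17) = 60.75.

DWL = 60.75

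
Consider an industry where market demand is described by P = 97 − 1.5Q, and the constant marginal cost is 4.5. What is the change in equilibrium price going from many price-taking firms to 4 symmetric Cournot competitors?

Perfect competition: P = MC = 4.5, so 97 − 1.5Q = 4.5 and Q = 185/3.
In a 4-firm Cournot equilibrium, symmetry and the first-order condition give q = (97 − 4.5)/(7.5) = 37/3. So Q = 148/3 and P = 23.
Change in equilibrium price: 23 − 4.5 = 18.5.

Equilibrium price rises by 18.5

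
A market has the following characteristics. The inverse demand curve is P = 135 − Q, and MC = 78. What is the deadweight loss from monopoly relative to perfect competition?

DWL = 406.125

Under competition P = MC = 78, so Q = (135 − 78)/1 = 57.
A monopolist chooses Q where MR = MC. MR = 135 − 2Q; setting this equal to 78 gives Q = 28.5 and P = 106.5.
DWL is the triangle between Q = 28.5 and Q = 57: ½·(57 − 28.5)·(106.5 − 78) = 406.125.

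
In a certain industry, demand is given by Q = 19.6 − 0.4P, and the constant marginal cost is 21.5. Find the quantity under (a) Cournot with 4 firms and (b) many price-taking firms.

Inverting demand: P = 49 − 2.5Q.
Cournot with 4 identical firms: the symmetric best-response condition is 49 − 12.5q = 21.5. Each firm produces q = 2.2, total output Q = 8.8, price P = 27.
Under competition P = MC = 21.5, so Q = (49 − 21.5)/2.5 = 11.

Cournot: Q = 8.8; Competition: Q = 11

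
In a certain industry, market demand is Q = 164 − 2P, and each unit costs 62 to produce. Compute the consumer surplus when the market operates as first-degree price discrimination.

Inverting demand: P = 82 − 0.5Q.
A perfectly discriminating monopolist sells every unit with P(Q) ≥ MC(Q), so output equals the competitive quantity Q = 40. Each buyer pays their reservation price, so CS = 0 and the firm captures all surplus.
CS = 0.

CS = 0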